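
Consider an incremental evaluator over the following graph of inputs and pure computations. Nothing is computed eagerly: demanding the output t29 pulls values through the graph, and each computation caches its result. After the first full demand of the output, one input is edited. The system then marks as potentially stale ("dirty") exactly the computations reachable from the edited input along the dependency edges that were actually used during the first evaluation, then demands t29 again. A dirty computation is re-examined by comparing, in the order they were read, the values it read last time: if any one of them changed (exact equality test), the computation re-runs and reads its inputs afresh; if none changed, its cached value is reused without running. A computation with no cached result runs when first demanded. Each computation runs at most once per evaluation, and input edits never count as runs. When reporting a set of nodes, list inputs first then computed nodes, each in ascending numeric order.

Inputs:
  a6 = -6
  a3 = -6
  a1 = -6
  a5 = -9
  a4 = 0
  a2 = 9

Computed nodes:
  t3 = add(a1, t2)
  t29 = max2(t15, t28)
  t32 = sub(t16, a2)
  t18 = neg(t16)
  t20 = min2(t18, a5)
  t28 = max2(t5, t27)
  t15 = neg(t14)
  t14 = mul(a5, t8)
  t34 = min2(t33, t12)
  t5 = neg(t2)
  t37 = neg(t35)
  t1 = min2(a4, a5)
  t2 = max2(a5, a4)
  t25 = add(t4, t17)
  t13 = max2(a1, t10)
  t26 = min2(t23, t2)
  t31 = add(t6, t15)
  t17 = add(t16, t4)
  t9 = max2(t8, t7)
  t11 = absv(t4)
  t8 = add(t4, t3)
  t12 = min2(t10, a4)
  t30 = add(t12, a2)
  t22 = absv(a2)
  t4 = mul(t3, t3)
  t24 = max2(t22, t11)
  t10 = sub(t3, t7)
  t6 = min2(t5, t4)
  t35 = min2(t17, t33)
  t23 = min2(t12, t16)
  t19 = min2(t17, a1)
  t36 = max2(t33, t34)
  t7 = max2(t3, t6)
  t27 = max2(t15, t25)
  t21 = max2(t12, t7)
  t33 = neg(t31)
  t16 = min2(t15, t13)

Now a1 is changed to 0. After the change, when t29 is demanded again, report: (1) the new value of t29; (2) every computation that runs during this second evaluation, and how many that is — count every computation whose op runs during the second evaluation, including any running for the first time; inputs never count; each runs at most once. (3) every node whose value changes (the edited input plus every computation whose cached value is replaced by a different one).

Initial pass — values computed on the first demand:
  t2 = max2(-9, 0) = 0
  t3 = add(-6, 0) = -6
  t4 = mul(-6, -6) = 36
  t5 = neg(0) = 0
  t6 = min2(0, 36) = 0
  t7 = max2(-6, 0) = 0
  t8 = add(36, -6) = 30
  t10 = sub(-6, 0) = -6
  t13 = max2(-6, -6) = -6
  t14 = mul(-9, 30) = -270
  t15 = neg(-270) = 270
  t16 = min2(270, -6) = -6
  t17 = add(-6, 36) = 30
  t25 = add(36, 30) = 66
  t27 = max2(270, 66) = 270
  t28 = max2(0, 270) = 270
  t29 = max2(270, 270) = 270

Second demand — change propagation:
  t3: re-runs because a1 -6->0; new result 0.
  t4: re-runs because t3 -6->0; t3 -6->0; new result 0.
  t6: re-runs because t4 36->0; new result 0 (unchanged).
  t7: re-runs because t3 -6->0; new result 0 (unchanged).
  t8: re-runs because t4 36->0; t3 -6->0; new result 0.
  t10: re-runs because t3 -6->0; new result 0.
  t13: re-runs because a1 -6->0; t10 -6->0; new result 0.
  t14: re-runs because t8 30->0; new result 0.
  t15: re-runs because t14 -270->0; new result 0.
  t16: re-runs because t15 270->0; t13 -6->0; new result 0.
  t17: re-runs because t16 -6->0; t4 36->0; new result 0.
  t25: re-runs because t4 36->0; t17 30->0; new result 0.
  t27: re-runs because t15 270->0; t25 66->0; new result 0.
  t28: re-runs because t27 270->0; new result 0.
  t29: re-runs because t15 270->0; t28 270->0; new result 0.

t29 now evaluates to 0.
Run set: t3, t4, t6, t7, t8, t10, t13, t14, t15, t16, t17, t25, t27, t28, t29 (15 run).
Changed values: a1, t3, t4, t8, t10, t13, t14, t15, t16, t17, t25, t27, t28, t29.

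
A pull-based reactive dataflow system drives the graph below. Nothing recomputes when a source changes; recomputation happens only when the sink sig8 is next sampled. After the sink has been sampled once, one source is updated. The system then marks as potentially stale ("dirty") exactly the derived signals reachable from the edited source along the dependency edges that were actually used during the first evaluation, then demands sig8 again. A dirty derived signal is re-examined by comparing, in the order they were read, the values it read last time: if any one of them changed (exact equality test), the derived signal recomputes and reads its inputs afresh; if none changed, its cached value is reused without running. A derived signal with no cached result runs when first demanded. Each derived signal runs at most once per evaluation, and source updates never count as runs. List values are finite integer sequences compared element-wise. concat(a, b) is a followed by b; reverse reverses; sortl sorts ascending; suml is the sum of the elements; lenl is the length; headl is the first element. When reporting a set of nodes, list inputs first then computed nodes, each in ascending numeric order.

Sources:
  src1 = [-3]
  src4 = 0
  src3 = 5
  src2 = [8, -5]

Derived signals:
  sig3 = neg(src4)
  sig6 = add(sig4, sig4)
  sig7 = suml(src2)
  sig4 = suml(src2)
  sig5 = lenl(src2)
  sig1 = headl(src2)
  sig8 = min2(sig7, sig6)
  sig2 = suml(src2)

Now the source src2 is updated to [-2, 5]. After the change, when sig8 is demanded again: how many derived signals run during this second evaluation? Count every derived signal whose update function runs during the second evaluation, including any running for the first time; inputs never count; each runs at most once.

Derived signals that run: sig4, sig7 — 2 in total.
Key observation: the cutoff stops propagation at sig6 — its inputs' values are unchanged, so it reuses its cache.

First evaluation (everything demanded from the output):
  sig4 = suml([8, -5]) = 3
  sig6 = add(3, 3) = 6
  sig7 = suml([8, -5]) = 3
  sig8 = min2(3, 6) = 3

Propagation after the edit:
  sig4: runs — src2 [8, -5]->[-2, 5]; result 3 (same value as before).
  sig6: checked — values it read are unchanged (sig4 unchanged, sig4 unchanged); reused cached 6 without running.
  sig7: runs — src2 [8, -5]->[-2, 5]; result 3 (same value as before).
  sig8: checked — values it read are unchanged (sig7 unchanged, sig6 unchanged); reused cached 3 without running.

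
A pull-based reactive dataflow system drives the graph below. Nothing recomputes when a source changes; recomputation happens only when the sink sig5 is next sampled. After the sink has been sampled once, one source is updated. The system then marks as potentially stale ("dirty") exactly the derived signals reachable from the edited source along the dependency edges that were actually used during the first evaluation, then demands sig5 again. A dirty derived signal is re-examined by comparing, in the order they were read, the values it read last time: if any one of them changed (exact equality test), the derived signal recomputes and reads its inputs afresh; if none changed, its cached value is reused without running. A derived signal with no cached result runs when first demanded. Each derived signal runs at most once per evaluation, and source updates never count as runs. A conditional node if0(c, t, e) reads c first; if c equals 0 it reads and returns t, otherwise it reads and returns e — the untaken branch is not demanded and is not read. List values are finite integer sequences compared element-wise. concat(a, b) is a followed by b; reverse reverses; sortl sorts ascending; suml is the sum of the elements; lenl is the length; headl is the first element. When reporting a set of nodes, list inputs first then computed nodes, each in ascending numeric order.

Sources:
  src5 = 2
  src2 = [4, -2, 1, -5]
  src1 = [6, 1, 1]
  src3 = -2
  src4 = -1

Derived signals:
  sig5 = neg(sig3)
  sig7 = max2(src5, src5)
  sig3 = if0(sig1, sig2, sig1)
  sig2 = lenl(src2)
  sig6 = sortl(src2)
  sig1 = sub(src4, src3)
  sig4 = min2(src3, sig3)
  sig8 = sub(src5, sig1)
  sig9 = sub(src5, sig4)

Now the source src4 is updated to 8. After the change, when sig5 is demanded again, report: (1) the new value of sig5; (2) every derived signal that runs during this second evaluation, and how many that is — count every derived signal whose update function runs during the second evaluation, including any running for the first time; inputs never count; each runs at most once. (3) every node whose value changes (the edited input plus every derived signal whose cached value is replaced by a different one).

First evaluation (everything demanded from the output):
  sig1 = sub(-1, -2) = 1
  sig3 = if0(sig1=1 -> else branch sig1) = 1
  sig5 = neg(1) = -1

Propagation after the edit:
  sig1: runs — src4 -1->8; result 10.
  sig3: runs — sig1 1->10; sig1 1->10; result 10.
  sig5: runs — sig3 1->10; result -10.

New value of sig5: -10.
Derived signals that run: sig1, sig3, sig5 — 3 in total.
Values that change: src4, sig1, sig3, sig5.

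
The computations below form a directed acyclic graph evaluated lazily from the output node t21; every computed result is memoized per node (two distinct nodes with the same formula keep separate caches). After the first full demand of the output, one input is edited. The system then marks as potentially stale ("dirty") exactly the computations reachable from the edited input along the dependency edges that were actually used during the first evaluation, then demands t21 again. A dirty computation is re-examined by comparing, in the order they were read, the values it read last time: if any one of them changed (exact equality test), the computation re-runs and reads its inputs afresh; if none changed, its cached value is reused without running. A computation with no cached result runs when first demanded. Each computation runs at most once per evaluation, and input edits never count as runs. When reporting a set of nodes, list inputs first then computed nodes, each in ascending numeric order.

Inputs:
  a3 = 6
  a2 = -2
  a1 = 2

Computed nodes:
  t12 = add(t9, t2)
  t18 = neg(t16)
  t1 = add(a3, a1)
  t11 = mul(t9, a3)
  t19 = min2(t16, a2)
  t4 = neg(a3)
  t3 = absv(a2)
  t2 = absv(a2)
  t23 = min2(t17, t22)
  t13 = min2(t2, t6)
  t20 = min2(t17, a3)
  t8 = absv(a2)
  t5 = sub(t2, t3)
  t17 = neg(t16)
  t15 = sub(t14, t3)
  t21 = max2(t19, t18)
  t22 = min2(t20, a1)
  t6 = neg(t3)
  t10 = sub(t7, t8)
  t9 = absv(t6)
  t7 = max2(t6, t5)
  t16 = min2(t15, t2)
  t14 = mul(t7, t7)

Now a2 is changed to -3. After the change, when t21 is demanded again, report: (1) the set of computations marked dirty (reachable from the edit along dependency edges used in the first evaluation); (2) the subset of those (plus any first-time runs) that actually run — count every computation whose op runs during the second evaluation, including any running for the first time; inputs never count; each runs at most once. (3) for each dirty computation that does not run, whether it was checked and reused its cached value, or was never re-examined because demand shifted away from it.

The edit dirties: t2, t3, t5, t6, t7, t14, t15, t16, t18, t19, t21.
10 computations run: t2, t3, t5, t6, t7, t15, t16, t18, t19, t21.
Cache hits after checking: t14.
Note where the cutoff bites: t14 is checked, finds nothing changed, and keeps its cache.

First demand of the output computes:
  t2 = absv(-2) = 2
  t3 = absv(-2) = 2
  t5 = sub(2, 2) = 0
  t6 = neg(2) = -2
  t7 = max2(-2, 0) = 0
  t14 = mul(0, 0) = 0
  t15 = sub(0, 2) = -2
  t16 = min2(-2, 2) = -2
  t18 = neg(-2) = 2
  t19 = min2(-2, -2) = -2
  t21 = max2(-2, 2) = 2

After the edit, cleaning proceeds:
  t2: a read changed (a2 -2->-3) — executes, giving 3.
  t3: a read changed (a2 -2->-3) — executes, giving 3.
  t5: a read changed (t2 2->3; t3 2->3) — executes, giving 0 — identical to its old value.
  t6: a read changed (t3 2->3) — executes, giving -3.
  t7: a read changed (t6 -2->-3) — executes, giving 0 — identical to its old value.
  t14: dirty, but its reads are unchanged (t7 unchanged, t7 unchanged); cached 0 stands.
  t15: a read changed (t3 2->3) — executes, giving -3.
  t16: a read changed (t15 -2->-3; t2 2->3) — executes, giving -3.
  t18: a read changed (t16 -2->-3) — executes, giving 3.
  t19: a read changed (t16 -2->-3; a2 -2->-3) — executes, giving -3.
  t21: a read changed (t19 -2->-3; t18 2->3) — executes, giving 3.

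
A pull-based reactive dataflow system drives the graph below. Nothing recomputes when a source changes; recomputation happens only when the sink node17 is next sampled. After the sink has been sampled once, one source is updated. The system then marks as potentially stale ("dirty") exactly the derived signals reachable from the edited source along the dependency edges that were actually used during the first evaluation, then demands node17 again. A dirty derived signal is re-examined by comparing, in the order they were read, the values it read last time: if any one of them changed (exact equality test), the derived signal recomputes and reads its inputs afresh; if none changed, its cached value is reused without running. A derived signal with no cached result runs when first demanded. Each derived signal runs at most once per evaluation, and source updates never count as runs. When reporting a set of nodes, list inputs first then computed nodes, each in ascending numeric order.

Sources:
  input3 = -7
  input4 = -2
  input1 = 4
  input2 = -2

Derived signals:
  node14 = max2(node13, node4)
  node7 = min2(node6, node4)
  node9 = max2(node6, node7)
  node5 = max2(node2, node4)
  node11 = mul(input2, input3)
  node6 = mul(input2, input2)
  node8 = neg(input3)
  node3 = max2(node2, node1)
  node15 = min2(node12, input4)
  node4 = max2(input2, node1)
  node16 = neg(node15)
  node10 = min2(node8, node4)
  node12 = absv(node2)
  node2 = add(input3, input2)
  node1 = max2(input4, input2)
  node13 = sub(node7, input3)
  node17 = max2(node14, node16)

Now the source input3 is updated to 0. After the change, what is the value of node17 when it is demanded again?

First evaluation (everything demanded from the output):
  node1 = max2(-2, -2) = -2
  node2 = add(-7, -2) = -9
  node4 = max2(-2, -2) = -2
  node6 = mul(-2, -2) = 4
  node7 = min2(4, -2) = -2
  node12 = absv(-9) = 9
  node13 = sub(-2, -7) = 5
  node14 = max2(5, -2) = 5
  node15 = min2(9, -2) = -2
  node16 = neg(-2) = 2
  node17 = max2(5, 2) = 5

Propagation after the edit:
  node2: runs — input3 -7->0; result -2.
  node12: runs — node2 -9->-2; result 2.
  node13: runs — input3 -7->0; result -2.
  node14: runs — node13 5->-2; result -2.
  node15: runs — node12 9->2; result -2 (same value as before).
  node16: checked — values it read are unchanged (node15 unchanged); reused cached 2 without running.
  node17: runs — node14 5->-2; result 2.

Key observation: the cutoff stops propagation at node16 — its inputs' values are unchanged, so it reuses its cache.

New value of node17: 2.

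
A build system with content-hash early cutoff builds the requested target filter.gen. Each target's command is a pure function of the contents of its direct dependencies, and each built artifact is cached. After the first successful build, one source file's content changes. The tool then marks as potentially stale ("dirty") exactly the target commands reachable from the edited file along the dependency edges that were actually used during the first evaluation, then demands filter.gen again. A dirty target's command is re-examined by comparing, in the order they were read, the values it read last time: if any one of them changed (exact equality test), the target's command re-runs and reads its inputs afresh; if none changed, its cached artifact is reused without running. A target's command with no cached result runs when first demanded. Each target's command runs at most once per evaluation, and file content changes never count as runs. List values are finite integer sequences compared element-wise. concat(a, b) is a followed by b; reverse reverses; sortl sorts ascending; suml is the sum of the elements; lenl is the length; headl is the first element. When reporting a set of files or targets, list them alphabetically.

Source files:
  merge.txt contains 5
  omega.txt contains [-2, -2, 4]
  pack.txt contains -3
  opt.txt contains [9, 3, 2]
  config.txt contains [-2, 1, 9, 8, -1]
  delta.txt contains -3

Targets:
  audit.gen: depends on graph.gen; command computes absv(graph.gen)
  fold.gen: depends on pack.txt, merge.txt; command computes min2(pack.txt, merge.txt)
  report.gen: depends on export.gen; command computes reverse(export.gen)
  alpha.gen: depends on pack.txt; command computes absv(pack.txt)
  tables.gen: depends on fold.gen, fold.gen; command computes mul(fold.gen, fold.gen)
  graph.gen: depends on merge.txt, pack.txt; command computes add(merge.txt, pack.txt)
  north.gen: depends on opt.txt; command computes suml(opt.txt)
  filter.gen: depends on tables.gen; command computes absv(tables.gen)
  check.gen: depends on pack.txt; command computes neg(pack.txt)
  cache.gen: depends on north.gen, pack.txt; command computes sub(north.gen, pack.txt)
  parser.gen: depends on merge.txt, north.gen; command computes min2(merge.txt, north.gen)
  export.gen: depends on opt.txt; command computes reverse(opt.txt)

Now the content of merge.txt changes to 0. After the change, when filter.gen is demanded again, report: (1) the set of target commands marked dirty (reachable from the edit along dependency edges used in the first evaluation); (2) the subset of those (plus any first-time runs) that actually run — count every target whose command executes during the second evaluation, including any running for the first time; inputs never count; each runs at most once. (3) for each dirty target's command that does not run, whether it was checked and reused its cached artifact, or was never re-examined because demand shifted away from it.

Marked dirty: filter.gen, fold.gen, tables.gen.
Target commands that run: fold.gen — 1 in total.
Checked but reused from cache: filter.gen, tables.gen.
Key observation: the change is absorbed at fold.gen — it re-runs but produces the same value, and the output's value is unchanged.

First evaluation (everything demanded from the output):
  fold.gen = min2(-3, 5) = -3
  tables.gen = mul(-3, -3) = 9
  filter.gen = absv(9) = 9

Propagation after the edit:
  fold.gen: runs — merge.txt 5->0; result -3 (same value as before).
  tables.gen: checked — values it read are unchanged (fold.gen unchanged, fold.gen unchanged); reused cached 9 without running.
  filter.gen: checked — values it read are unchanged (tables.gen unchanged); reused cached 9 without running.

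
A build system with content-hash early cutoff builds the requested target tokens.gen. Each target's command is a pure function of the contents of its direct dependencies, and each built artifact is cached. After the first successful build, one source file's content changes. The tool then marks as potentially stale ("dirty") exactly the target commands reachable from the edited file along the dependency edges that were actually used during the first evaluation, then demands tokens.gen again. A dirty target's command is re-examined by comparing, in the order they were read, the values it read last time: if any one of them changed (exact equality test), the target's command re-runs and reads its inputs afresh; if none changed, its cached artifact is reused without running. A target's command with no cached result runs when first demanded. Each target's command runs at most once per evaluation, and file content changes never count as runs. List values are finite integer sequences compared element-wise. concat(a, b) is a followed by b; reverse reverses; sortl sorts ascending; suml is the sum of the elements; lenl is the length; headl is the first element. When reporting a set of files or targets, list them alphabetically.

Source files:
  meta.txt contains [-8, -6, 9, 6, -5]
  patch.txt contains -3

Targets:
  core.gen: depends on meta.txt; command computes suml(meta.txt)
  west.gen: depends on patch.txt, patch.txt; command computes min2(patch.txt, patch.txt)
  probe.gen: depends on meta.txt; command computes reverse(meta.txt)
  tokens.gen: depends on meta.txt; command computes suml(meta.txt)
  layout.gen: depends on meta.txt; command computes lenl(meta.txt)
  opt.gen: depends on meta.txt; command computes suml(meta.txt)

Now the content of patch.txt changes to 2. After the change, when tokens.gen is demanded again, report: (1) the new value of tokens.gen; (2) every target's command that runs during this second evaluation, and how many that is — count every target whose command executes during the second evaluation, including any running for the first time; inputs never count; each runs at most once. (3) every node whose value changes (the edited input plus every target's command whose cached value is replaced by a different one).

New value of tokens.gen: -4.
Target commands that run: none — 0 in total.
Values that change: patch.txt.
Key observation: patch.txt is never demanded by the output, so the edit triggers no recomputation at all.

First evaluation (everything demanded from the output):
  tokens.gen = suml([-8, -6, 9, 6, -5]) = -4

Propagation after the edit:
  patch.txt feeds no computation that the output demands — nothing is marked dirty and nothing runs.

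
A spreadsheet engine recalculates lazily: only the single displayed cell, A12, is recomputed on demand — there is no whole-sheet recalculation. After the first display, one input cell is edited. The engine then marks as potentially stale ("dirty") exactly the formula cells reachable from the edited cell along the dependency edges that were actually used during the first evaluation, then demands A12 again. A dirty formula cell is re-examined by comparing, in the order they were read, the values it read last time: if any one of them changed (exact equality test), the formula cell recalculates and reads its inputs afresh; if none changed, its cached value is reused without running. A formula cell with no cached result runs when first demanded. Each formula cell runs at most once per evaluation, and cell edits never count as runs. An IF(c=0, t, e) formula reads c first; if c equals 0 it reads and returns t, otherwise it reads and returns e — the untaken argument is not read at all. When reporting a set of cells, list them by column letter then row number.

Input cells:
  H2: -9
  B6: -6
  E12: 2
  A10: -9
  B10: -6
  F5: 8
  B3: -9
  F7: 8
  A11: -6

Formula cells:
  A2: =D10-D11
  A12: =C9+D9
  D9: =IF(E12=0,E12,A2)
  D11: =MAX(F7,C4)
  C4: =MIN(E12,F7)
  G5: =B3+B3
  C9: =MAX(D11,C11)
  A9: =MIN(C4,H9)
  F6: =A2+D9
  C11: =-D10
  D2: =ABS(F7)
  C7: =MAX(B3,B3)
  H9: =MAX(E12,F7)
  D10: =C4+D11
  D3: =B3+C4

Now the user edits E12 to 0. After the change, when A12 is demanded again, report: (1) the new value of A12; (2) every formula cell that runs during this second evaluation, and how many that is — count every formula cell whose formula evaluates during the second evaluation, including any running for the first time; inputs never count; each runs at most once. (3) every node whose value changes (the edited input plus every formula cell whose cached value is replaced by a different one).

New value of A12: 8.
Formula cells that run: A12, C4, C9, C11, D9, D10, D11 — 7 in total.
Values that change: A12, C4, C11, D9, D10, E12.
Key observation: a condition flipped, so demand moved to the other branch — A2 is never re-examined.

First evaluation (everything demanded from the output):
  C4 = MIN(2, 8) = 2
  D11 = MAX(8, 2) = 8
  D10 = 2 + 8 = 10
  A2 = 10 - 8 = 2
  C11 = -(10) = -10
  C9 = MAX(8, -10) = 8
  D9 = IF(E12=0: E12=2 -> else branch A2) = 2
  A12 = 8 + 2 = 10

Propagation after the edit:
  C4: runs — E12 2->0; result 0.
  D11: runs — C4 2->0; result 8 (same value as before).
  D10: runs — C4 2->0; result 8.
  A2: marked dirty but never re-examined — demand shifted away from it.
  C11: runs — D10 10->8; result -8.
  C9: runs — C11 -10->-8; result 8 (same value as before).
  D9: runs — E12 2->0; result 0.
  A12: runs — D9 2->0; result 8.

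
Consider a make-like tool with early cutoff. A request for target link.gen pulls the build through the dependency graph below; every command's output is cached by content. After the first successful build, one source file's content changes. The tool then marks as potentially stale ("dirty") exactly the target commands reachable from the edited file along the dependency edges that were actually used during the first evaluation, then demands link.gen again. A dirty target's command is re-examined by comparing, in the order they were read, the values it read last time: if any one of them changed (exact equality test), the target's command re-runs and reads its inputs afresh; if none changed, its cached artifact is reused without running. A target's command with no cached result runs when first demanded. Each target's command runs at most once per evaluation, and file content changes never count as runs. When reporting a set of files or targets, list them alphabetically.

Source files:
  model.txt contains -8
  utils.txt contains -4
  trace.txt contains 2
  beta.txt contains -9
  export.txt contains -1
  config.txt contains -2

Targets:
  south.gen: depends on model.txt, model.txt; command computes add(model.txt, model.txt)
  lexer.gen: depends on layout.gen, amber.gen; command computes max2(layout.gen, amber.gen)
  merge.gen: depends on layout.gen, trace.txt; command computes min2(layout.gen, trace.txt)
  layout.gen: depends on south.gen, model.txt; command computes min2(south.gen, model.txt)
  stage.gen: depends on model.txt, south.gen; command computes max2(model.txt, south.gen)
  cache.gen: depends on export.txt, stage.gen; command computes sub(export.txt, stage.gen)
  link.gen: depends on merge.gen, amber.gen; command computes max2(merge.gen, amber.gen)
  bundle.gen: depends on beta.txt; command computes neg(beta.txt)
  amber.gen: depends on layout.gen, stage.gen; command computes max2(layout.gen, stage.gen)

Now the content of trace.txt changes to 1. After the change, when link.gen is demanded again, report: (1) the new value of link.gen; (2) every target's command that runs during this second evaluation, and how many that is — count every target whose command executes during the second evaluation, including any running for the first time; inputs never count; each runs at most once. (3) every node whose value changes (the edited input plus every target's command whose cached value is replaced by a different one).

Demanding link.gen again yields -8.
1 target commands run: merge.gen.
The nodes whose values change: trace.txt.
Note the absorption at merge.gen: it re-runs yet its value is the same, leaving the output's value untouched.

First demand of the output computes:
  south.gen = add(-8, -8) = -16
  layout.gen = min2(-16, -8) = -16
  merge.gen = min2(-16, 2) = -16
  stage.gen = max2(-8, -16) = -8
  amber.gen = max2(-16, -8) = -8
  link.gen = max2(-16, -8) = -8

After the edit, cleaning proceeds:
  merge.gen: a read changed (trace.txt 2->1) — executes, giving -16 — identical to its old value.
  link.gen: dirty, but its reads are unchanged (merge.gen unchanged, amber.gen unchanged); cached -8 stands.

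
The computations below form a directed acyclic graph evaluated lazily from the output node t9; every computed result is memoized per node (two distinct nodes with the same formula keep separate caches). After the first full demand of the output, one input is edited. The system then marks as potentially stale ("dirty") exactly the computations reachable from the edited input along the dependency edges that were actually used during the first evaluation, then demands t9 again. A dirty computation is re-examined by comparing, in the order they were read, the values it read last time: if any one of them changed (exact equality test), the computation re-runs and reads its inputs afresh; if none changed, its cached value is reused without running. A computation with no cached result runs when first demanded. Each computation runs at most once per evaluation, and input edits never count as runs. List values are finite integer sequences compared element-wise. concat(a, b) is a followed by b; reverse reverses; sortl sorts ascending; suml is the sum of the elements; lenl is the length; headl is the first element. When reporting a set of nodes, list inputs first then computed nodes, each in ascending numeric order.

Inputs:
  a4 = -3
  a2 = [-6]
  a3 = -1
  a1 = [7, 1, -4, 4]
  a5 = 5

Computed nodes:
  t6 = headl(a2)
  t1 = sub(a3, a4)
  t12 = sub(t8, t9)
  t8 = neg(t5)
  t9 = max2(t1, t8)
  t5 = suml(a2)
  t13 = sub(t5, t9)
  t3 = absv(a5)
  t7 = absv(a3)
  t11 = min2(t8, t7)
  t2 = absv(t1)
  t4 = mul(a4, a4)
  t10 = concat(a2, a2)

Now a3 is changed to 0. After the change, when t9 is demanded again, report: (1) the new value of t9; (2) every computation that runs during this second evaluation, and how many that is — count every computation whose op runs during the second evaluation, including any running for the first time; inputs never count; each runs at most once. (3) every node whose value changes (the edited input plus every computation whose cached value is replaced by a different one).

Demanding t9 again yields 6.
2 computations run: t1, t9.
The nodes whose values change: a3, t1.

First demand of the output computes:
  t1 = sub(-1, -3) = 2
  t5 = suml([-6]) = -6
  t8 = neg(-6) = 6
  t9 = max2(2, 6) = 6

After the edit, cleaning proceeds:
  t1: a read changed (a3 -1->0) — executes, giving 3.
  t9: a read changed (t1 2->3) — executes, giving 6 — identical to its old value.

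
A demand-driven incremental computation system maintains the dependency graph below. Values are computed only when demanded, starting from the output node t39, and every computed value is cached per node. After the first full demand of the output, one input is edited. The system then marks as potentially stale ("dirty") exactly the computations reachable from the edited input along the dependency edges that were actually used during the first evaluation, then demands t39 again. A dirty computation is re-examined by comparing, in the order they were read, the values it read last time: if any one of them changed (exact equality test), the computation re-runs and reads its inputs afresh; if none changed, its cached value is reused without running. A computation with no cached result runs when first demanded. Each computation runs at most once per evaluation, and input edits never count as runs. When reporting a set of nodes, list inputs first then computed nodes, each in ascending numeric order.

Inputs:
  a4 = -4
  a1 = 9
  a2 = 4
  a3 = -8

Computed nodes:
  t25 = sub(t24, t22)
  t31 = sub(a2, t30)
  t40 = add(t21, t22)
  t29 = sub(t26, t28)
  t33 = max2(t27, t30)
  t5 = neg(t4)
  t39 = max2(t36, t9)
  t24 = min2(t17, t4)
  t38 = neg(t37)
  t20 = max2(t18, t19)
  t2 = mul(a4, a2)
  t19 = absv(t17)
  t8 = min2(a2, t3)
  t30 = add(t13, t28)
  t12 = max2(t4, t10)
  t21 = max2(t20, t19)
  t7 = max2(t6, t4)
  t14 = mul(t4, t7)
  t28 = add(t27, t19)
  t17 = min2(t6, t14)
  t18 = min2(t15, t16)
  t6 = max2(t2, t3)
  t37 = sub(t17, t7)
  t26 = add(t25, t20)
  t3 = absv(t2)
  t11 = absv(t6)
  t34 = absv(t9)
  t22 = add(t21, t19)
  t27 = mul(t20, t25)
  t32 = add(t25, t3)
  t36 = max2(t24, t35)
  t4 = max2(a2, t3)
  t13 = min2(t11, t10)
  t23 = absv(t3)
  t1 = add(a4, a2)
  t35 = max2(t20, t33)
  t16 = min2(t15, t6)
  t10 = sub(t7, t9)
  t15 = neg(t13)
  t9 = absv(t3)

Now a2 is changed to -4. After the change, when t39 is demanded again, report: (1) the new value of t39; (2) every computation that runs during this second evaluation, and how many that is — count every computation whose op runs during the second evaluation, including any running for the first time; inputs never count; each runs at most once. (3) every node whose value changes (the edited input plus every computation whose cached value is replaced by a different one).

New value of t39: 16.
Computations that run: t2, t3, t4, t6 — 4 in total.
Values that change: a2, t2.
Key observation: the cutoff stops propagation at t7 — its inputs' values are unchanged, so it reuses its cache.

First evaluation (everything demanded from the output):
  t2 = mul(-4, 4) = -16
  t3 = absv(-16) = 16
  t4 = max2(4, 16) = 16
  t6 = max2(-16, 16) = 16
  t7 = max2(16, 16) = 16
  t9 = absv(16) = 16
  t10 = sub(16, 16) = 0
  t11 = absv(16) = 16
  t13 = min2(16, 0) = 0
  t14 = mul(16, 16) = 256
  t15 = neg(0) = 0
  t16 = min2(0, 16) = 0
  t17 = min2(16, 256) = 16
  t18 = min2(0, 0) = 0
  t19 = absv(16) = 16
  t20 = max2(0, 16) = 16
  t21 = max2(16, 16) = 16
  t22 = add(16, 16) = 32
  t24 = min2(16, 16) = 16
  t25 = sub(16, 32) = -16
  t27 = mul(16, -16) = -256
  t28 = add(-256, 16) = -240
  t30 = add(0, -240) = -240
  t33 = max2(-256, -240) = -240
  t35 = max2(16, -240) = 16
  t36 = max2(16, 16) = 16
  t39 = max2(16, 16) = 16

Propagation after the edit:
  t2: runs — a2 4->-4; result 16.
  t3: runs — t2 -16->16; result 16 (same value as before).
  t4: runs — a2 4->-4; result 16 (same value as before).
  t6: runs — t2 -16->16; result 16 (same value as before).
  t7: checked — values it read are unchanged (t6 unchanged, t4 unchanged); reused cached 16 without running.
  t9: checked — values it read are unchanged (t3 unchanged); reused cached 16 without running.
  t10: checked — values it read are unchanged (t7 unchanged, t9 unchanged); reused cached 0 without running.
  t11: checked — values it read are unchanged (t6 unchanged); reused cached 16 without running.
  t13: checked — values it read are unchanged (t11 unchanged, t10 unchanged); reused cached 0 without running.
  t14: checked — values it read are unchanged (t4 unchanged, t7 unchanged); reused cached 256 without running.
  t15: checked — values it read are unchanged (t13 unchanged); reused cached 0 without running.
  t16: checked — values it read are unchanged (t15 unchanged, t6 unchanged); reused cached 0 without running.
  t17: checked — values it read are unchanged (t6 unchanged, t14 unchanged); reused cached 16 without running.
  t18: checked — values it read are unchanged (t15 unchanged, t16 unchanged); reused cached 0 without running.
  t19: checked — values it read are unchanged (t17 unchanged); reused cached 16 without running.
  t20: checked — values it read are unchanged (t18 unchanged, t19 unchanged); reused cached 16 without running.
  t21: checked — values it read are unchanged (t20 unchanged, t19 unchanged); reused cached 16 without running.
  t22: checked — values it read are unchanged (t21 unchanged, t19 unchanged); reused cached 32 without running.
  t24: checked — values it read are unchanged (t17 unchanged, t4 unchanged); reused cached 16 without running.
  t25: checked — values it read are unchanged (t24 unchanged, t22 unchanged); reused cached -16 without running.
  t27: checked — values it read are unchanged (t20 unchanged, t25 unchanged); reused cached -256 without running.
  t28: checked — values it read are unchanged (t27 unchanged, t19 unchanged); reused cached -240 without running.
  t30: checked — values it read are unchanged (t13 unchanged, t28 unchanged); reused cached -240 without running.
  t33: checked — values it read are unchanged (t27 unchanged, t30 unchanged); reused cached -240 without running.
  t35: checked — values it read are unchanged (t20 unchanged, t33 unchanged); reused cached 16 without running.
  t36: checked — values it read are unchanged (t24 unchanged, t35 unchanged); reused cached 16 without running.
  t39: checked — values it read are unchanged (t36 unchanged, t9 unchanged); reused cached 16 without running.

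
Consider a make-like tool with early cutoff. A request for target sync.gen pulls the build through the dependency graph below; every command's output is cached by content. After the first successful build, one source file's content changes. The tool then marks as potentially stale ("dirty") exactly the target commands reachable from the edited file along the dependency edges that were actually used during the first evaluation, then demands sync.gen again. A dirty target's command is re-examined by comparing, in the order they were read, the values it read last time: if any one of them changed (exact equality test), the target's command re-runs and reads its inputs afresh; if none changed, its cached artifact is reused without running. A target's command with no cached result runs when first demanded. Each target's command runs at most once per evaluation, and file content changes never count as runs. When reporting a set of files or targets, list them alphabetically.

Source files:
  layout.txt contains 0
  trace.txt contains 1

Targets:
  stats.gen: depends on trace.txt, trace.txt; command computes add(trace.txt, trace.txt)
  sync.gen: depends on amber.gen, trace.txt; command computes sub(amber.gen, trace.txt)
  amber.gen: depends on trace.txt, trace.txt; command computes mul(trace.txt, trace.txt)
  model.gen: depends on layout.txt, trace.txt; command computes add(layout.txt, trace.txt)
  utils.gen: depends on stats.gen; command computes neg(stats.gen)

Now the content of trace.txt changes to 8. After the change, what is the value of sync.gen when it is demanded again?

Demanding sync.gen again yields 56.

First demand of the output computes:
  amber.gen = mul(1, 1) = 1
  sync.gen = sub(1, 1) = 0

After the edit, cleaning proceeds:
  amber.gen: a read changed (trace.txt 1->8; trace.txt 1->8) — executes, giving 64.
  sync.gen: a read changed (amber.gen 1->64; trace.txt 1->8) — executes, giving 56.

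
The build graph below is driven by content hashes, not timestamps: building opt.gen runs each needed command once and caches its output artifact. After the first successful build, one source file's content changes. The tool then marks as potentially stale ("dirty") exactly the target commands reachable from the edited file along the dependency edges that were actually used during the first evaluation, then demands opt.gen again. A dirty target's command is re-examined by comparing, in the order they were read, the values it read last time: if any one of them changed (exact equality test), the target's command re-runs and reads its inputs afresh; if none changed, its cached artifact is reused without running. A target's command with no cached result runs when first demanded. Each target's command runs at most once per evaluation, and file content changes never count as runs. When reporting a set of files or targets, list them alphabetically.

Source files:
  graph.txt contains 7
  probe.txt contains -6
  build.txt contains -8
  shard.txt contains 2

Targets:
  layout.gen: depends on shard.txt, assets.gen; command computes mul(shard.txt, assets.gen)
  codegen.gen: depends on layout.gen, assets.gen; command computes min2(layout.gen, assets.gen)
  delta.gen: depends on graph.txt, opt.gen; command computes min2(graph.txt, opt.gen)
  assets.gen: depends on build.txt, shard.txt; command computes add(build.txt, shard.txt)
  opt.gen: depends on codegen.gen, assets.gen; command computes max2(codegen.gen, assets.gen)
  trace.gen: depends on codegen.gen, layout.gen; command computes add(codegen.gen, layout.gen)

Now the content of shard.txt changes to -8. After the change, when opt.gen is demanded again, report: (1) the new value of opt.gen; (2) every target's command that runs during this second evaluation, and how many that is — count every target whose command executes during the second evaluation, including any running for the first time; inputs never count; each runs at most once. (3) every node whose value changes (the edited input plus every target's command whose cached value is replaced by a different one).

opt.gen now evaluates to -16.
Run set: assets.gen, codegen.gen, layout.gen, opt.gen (4 run).
Changed values: assets.gen, codegen.gen, layout.gen, opt.gen, shard.txt.

Initial pass — values computed on the first demand:
  assets.gen = add(-8, 2) = -6
  layout.gen = mul(2, -6) = -12
  codegen.gen = min2(-12, -6) = -12
  opt.gen = max2(-12, -6) = -6

Second demand — change propagation:
  assets.gen: re-runs because shard.txt 2->-8; new result -16.
  layout.gen: re-runs because shard.txt 2->-8; assets.gen -6->-16; new result 128.
  codegen.gen: re-runs because layout.gen -12->128; assets.gen -6->-16; new result -16.
  opt.gen: re-runs because codegen.gen -12->-16; assets.gen -6->-16; new result -16.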